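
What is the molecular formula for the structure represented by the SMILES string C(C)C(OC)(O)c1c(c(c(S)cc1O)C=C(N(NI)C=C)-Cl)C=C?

C16H20ClIN2O3S

Heavy atoms from the SMILES: 16 C, 1 Cl, 1 I, 2 N, 3 O, 1 S.
Implicit hydrogens by atom environment:
  5 × C (aromatic): no H
  3 × C: 2 H each → 6
  3 × C: 1 H each → 3
  2 × C: 3 H each → 6
  2 × C: no H
  2 × O: 1 H each → 2
  1 × C (aromatic): 1 H
  1 × Cl: no H
  1 × I: no H
  1 × N: 1 H
  1 × N: no H
  1 × O: no H
  1 × S: 1 H
  Total hydrogens = 20.
Molecular formula: C16H20ClIN2O3S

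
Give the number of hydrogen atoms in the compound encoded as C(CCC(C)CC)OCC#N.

17

Hydrogens are implicit in SMILES; fill each atom to its normal valence:
  5 × C: 2 H each → 10
  2 × C: 3 H each → 6
  1 × C: 1 H
  1 × C: no H
  1 × N: no H
  1 × O: no H
  Total hydrogens = 17.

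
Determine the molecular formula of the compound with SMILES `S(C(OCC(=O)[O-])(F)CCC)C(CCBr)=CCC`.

C12H19BrFO3S-

Heavy atoms from the SMILES: 1 Br, 12 C, 1 F, 3 O, 1 S.
Implicit hydrogens by atom environment:
  6 × C: 2 H each → 12
  3 × C: no H
  2 × C: 3 H each → 6
  2 × O: no H
  1 × Br: no H
  1 × C: 1 H
  1 × F: no H
  1 × O (charge -1): no H
  1 × S: no H
  Total hydrogens = 19.
Net charge -1.
Molecular formula: C12H19BrFO3S-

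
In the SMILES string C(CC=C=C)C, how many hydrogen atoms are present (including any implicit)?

Hydrogens are implicit in SMILES; fill each atom to its normal valence:
  3 × C: 2 H each → 6
  1 × C: 3 H
  1 × C: 1 H
  1 × C: no H
  Total hydrogens = 10.

10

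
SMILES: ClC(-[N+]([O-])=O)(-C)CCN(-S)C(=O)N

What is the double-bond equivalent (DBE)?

Molecular formula from the SMILES: C5H10ClN3O3S.
DoU = (2C + 2 + N − H − X)/2 = (2·5 + 2 + 3 − 10 − 1)/2 = 4/2 = 2.
(Structurally: 0 ring(s) + 2 π bond(s) = 2.)

2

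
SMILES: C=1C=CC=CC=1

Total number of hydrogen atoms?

6

Hydrogens are implicit in SMILES; fill each atom to its normal valence:
  6 × C (aromatic): 1 H each → 6
  Total hydrogens = 6.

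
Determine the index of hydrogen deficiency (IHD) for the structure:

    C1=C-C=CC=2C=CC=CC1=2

7

Molecular formula from the SMILES: C10H8.
DoU = (2C + 2 + N − H − X)/2 = (2·10 + 2 + 0 − 8 − 0)/2 = 14/2 = 7.
(Structurally: 2 ring(s) + 5 π bond(s) = 7.)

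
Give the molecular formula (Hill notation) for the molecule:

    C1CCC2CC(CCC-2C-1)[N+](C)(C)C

Heavy atoms from the SMILES: 13 C, 1 N.
Implicit hydrogens by atom environment:
  7 × C: 2 H each → 14
  3 × C: 3 H each → 9
  3 × C: 1 H each → 3
  1 × N (charge +1): no H
  Total hydrogens = 26.
Net charge +1.
Molecular formula: C13H26N+

C13H26N+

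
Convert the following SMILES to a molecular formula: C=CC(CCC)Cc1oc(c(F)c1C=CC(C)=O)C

C16H21FO2

Heavy atoms from the SMILES: 16 C, 1 F, 2 O.
Implicit hydrogens by atom environment:
  4 × C: 2 H each → 8
  4 × C: 1 H each → 4
  4 × C (aromatic): no H
  3 × C: 3 H each → 9
  1 × C: no H
  1 × F: no H
  1 × O (aromatic): no H
  1 × O: no H
  Total hydrogens = 21.
Molecular formula: C16H21FO2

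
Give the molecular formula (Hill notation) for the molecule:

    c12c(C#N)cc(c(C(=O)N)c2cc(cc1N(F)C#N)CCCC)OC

Heavy atoms from the SMILES: 18 C, 1 F, 4 N, 2 O.
Implicit hydrogens by atom environment:
  7 × C (aromatic): no H
  3 × C: 2 H each → 6
  3 × C (aromatic): 1 H each → 3
  3 × C: no H
  3 × N: no H
  2 × C: 3 H each → 6
  2 × O: no H
  1 × F: no H
  1 × N: 2 H
  Total hydrogens = 17.
Molecular formula: C18H17FN4O2

C18H17FN4O2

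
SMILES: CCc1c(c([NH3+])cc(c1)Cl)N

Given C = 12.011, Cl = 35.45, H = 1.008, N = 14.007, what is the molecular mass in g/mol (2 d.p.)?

171.65

Molecular formula: C8H12ClN2+.
M = 8×12.011 + 1×35.45 + 12×1.008 + 2×14.007 = 171.65 g/mol.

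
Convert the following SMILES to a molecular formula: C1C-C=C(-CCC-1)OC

C8H14O

Heavy atoms from the SMILES: 8 C, 1 O.
Implicit hydrogens by atom environment:
  5 × C: 2 H each → 10
  1 × C: 3 H
  1 × C: 1 H
  1 × C: no H
  1 × O: no H
  Total hydrogens = 14.
Molecular formula: C8H14O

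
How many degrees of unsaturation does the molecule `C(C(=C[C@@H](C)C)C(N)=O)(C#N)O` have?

4

Molecular formula from the SMILES: C8H12N2O2.
DoU = (2C + 2 + N − H − X)/2 = (2·8 + 2 + 2 − 12 − 0)/2 = 8/2 = 4.
(Structurally: 0 ring(s) + 4 π bond(s) = 4.)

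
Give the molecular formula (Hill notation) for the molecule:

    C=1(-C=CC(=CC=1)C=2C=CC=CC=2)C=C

C14H12

Heavy atoms from the SMILES: 14 C.
Implicit hydrogens by atom environment:
  9 × C (aromatic): 1 H each → 9
  3 × C (aromatic): no H
  1 × C: 2 H
  1 × C: 1 H
  Total hydrogens = 12.
Molecular formula: C14H12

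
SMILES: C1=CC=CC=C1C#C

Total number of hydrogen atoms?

6

Hydrogens are implicit in SMILES; fill each atom to its normal valence:
  5 × C (aromatic): 1 H each → 5
  1 × C: 1 H
  1 × C (aromatic): no H
  1 × C: no H
  Total hydrogens = 6.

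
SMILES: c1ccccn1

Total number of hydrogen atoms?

Hydrogens are implicit in SMILES; fill each atom to its normal valence:
  5 × C (aromatic): 1 H each → 5
  1 × N (aromatic): no H
  Total hydrogens = 5.

5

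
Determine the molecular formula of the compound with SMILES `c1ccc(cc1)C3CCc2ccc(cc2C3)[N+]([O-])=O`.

C16H15NO2

Heavy atoms from the SMILES: 16 C, 1 N, 2 O.
Implicit hydrogens by atom environment:
  8 × C (aromatic): 1 H each → 8
  4 × C (aromatic): no H
  3 × C: 2 H each → 6
  1 × C: 1 H
  1 × N (charge +1): no H
  1 × O: no H
  1 × O (charge -1): no H
  Total hydrogens = 15.
Molecular formula: C16H15NO2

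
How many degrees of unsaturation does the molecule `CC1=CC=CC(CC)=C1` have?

4

Molecular formula from the SMILES: C9H12.
DoU = (2C + 2 + N − H − X)/2 = (2·9 + 2 + 0 − 12 − 0)/2 = 8/2 = 4.
(Structurally: 1 ring(s) + 3 π bond(s) = 4.)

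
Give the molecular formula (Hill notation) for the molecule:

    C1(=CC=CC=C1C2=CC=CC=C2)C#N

Heavy atoms from the SMILES: 13 C, 1 N.
Implicit hydrogens by atom environment:
  9 × C (aromatic): 1 H each → 9
  3 × C (aromatic): no H
  1 × C: no H
  1 × N: no H
  Total hydrogens = 9.
Molecular formula: C13H9N

C13H9N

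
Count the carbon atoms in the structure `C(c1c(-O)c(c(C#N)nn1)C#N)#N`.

7

The symbol for carbon appears 7 times in the SMILES. Lowercase c denotes aromatic carbon and counts toward C.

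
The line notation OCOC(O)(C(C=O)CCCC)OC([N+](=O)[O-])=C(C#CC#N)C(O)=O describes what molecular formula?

C14H16N2O9

Heavy atoms from the SMILES: 14 C, 2 N, 9 O.
Implicit hydrogens by atom environment:
  7 × C: no H
  5 × O: no H
  4 × C: 2 H each → 8
  3 × O: 1 H each → 3
  2 × C: 1 H each → 2
  1 × C: 3 H
  1 × N (charge +1): no H
  1 × N: no H
  1 × O (charge -1): no H
  Total hydrogens = 16.
Molecular formula: C14H16N2O9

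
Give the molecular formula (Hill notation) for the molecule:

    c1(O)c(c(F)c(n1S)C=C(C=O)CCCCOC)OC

Heavy atoms from the SMILES: 13 C, 1 F, 1 N, 4 O, 1 S.
Implicit hydrogens by atom environment:
  4 × C: 2 H each → 8
  4 × C (aromatic): no H
  3 × O: no H
  2 × C: 3 H each → 6
  2 × C: 1 H each → 2
  1 × C: no H
  1 × F: no H
  1 × N (aromatic): no H
  1 × O: 1 H
  1 × S: 1 H
  Total hydrogens = 18.
Molecular formula: C13H18FNO4S

C13H18FNO4S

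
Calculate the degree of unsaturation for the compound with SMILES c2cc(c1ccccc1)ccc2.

8

Molecular formula from the SMILES: C12H10.
DoU = (2C + 2 + N − H − X)/2 = (2·12 + 2 + 0 − 10 − 0)/2 = 16/2 = 8.
(Structurally: 2 ring(s) + 6 π bond(s) = 8.)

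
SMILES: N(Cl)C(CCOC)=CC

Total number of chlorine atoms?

The symbol for chlorine appears 1 time in the SMILES.

1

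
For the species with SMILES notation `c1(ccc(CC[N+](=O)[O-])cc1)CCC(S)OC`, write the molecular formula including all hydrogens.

Heavy atoms from the SMILES: 12 C, 1 N, 3 O, 1 S.
Implicit hydrogens by atom environment:
  4 × C: 2 H each → 8
  4 × C (aromatic): 1 H each → 4
  2 × C (aromatic): no H
  2 × O: no H
  1 × C: 3 H
  1 × C: 1 H
  1 × N (charge +1): no H
  1 × O (charge -1): no H
  1 × S: 1 H
  Total hydrogens = 17.
Molecular formula: C12H17NO3S

C12H17NO3S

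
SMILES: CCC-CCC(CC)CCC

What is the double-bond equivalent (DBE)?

Molecular formula from the SMILES: C11H24.
DoU = (2C + 2 + N − H − X)/2 = (2·11 + 2 + 0 − 24 − 0)/2 = 0/2 = 0.
(Structurally: 0 ring(s) + 0 π bond(s) = 0.)

0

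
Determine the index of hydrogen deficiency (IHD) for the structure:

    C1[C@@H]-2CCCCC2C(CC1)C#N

4

Molecular formula from the SMILES: C11H17N.
DoU = (2C + 2 + N − H − X)/2 = (2·11 + 2 + 1 − 17 − 0)/2 = 8/2 = 4.
(Structurally: 2 ring(s) + 2 π bond(s) = 4.)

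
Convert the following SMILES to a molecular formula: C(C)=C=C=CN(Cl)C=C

Heavy atoms from the SMILES: 7 C, 1 Cl, 1 N.
Implicit hydrogens by atom environment:
  3 × C: 1 H each → 3
  2 × C: no H
  1 × C: 3 H
  1 × C: 2 H
  1 × Cl: no H
  1 × N: no H
  Total hydrogens = 8.
Molecular formula: C7H8ClN

C7H8ClN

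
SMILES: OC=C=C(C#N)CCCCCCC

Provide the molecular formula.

Heavy atoms from the SMILES: 11 C, 1 N, 1 O.
Implicit hydrogens by atom environment:
  6 × C: 2 H each → 12
  3 × C: no H
  1 × C: 3 H
  1 × C: 1 H
  1 × N: no H
  1 × O: 1 H
  Total hydrogens = 17.
Molecular formula: C11H17NO

C11H17NO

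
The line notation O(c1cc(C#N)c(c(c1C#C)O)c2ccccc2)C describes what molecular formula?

Heavy atoms from the SMILES: 16 C, 1 N, 2 O.
Implicit hydrogens by atom environment:
  6 × C (aromatic): 1 H each → 6
  6 × C (aromatic): no H
  2 × C: no H
  1 × C: 3 H
  1 × C: 1 H
  1 × N: no H
  1 × O: 1 H
  1 × O: no H
  Total hydrogens = 11.
Molecular formula: C16H11NO2

C16H11NO2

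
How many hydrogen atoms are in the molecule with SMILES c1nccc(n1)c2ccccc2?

8

Hydrogens are implicit in SMILES; fill each atom to its normal valence:
  8 × C (aromatic): 1 H each → 8
  2 × C (aromatic): no H
  2 × N (aromatic): no H
  Total hydrogens = 8.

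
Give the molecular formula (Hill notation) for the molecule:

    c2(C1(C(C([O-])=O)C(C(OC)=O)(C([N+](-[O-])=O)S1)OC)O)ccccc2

C14H14NO8S-

Heavy atoms from the SMILES: 14 C, 1 N, 8 O, 1 S.
Implicit hydrogens by atom environment:
  5 × C (aromatic): 1 H each → 5
  5 × O: no H
  4 × C: no H
  2 × C: 3 H each → 6
  2 × C: 1 H each → 2
  2 × O (charge -1): no H
  1 × C (aromatic): no H
  1 × N (charge +1): no H
  1 × O: 1 H
  1 × S: no H
  Total hydrogens = 14.
Net charge -1.
Molecular formula: C14H14NO8S-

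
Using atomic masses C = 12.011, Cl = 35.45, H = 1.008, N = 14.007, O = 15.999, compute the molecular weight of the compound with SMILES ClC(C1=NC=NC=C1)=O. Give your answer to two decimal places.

Molecular formula: C5H3ClN2O.
M = 5×12.011 + 1×35.45 + 3×1.008 + 2×14.007 + 1×15.999 = 142.54 g/mol.

142.54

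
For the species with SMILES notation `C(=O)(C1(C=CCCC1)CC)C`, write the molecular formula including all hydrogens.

C10H16O

Heavy atoms from the SMILES: 10 C, 1 O.
Implicit hydrogens by atom environment:
  4 × C: 2 H each → 8
  2 × C: 3 H each → 6
  2 × C: 1 H each → 2
  2 × C: no H
  1 × O: no H
  Total hydrogens = 16.
Molecular formula: C10H16O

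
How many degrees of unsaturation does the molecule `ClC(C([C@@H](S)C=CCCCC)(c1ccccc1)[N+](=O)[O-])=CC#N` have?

9

Molecular formula from the SMILES: C17H19ClN2O2S.
DoU = (2C + 2 + N − H − X)/2 = (2·17 + 2 + 2 − 19 − 1)/2 = 18/2 = 9.
(Structurally: 1 ring(s) + 8 π bond(s) = 9.)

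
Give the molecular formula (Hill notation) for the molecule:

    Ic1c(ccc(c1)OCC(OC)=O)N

Heavy atoms from the SMILES: 9 C, 1 I, 1 N, 3 O.
Implicit hydrogens by atom environment:
  3 × C (aromatic): 1 H each → 3
  3 × C (aromatic): no H
  3 × O: no H
  1 × C: 3 H
  1 × C: 2 H
  1 × C: no H
  1 × I: no H
  1 × N: 2 H
  Total hydrogens = 10.
Molecular formula: C9H10INO3

C9H10INO3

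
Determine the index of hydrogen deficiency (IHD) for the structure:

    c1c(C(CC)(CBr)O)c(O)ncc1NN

4

Molecular formula from the SMILES: C9H14BrN3O2.
DoU = (2C + 2 + N − H − X)/2 = (2·9 + 2 + 3 − 14 − 1)/2 = 8/2 = 4.
(Structurally: 1 ring(s) + 3 π bond(s) = 4.)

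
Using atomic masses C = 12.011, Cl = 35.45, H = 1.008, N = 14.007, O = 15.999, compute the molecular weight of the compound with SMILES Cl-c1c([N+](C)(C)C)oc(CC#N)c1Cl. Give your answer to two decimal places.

Molecular formula: C9H11Cl2N2O+.
M = 9×12.011 + 2×35.45 + 11×1.008 + 2×14.007 + 1×15.999 = 234.10 g/mol.

234.10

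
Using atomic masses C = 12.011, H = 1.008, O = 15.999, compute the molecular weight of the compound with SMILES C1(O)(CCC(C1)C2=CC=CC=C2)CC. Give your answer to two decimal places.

Molecular formula: C13H18O.
M = 13×12.011 + 18×1.008 + 1×15.999 = 190.29 g/mol.

190.29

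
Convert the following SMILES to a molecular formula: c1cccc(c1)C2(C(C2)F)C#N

C10H8FN

Heavy atoms from the SMILES: 10 C, 1 F, 1 N.
Implicit hydrogens by atom environment:
  5 × C (aromatic): 1 H each → 5
  2 × C: no H
  1 × C: 2 H
  1 × C: 1 H
  1 × C (aromatic): no H
  1 × F: no H
  1 × N: no H
  Total hydrogens = 8.
Molecular formula: C10H8FN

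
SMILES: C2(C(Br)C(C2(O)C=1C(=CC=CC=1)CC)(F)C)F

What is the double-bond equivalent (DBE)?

Molecular formula from the SMILES: C13H15BrF2O.
DoU = (2C + 2 + N − H − X)/2 = (2·13 + 2 + 0 − 15 − 3)/2 = 10/2 = 5.
(Structurally: 2 ring(s) + 3 π bond(s) = 5.)

5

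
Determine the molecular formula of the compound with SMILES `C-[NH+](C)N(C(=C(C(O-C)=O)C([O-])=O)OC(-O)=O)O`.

C8H12N2O8

Heavy atoms from the SMILES: 8 C, 2 N, 8 O.
Implicit hydrogens by atom environment:
  5 × C: no H
  5 × O: no H
  3 × C: 3 H each → 9
  2 × O: 1 H each → 2
  1 × N (charge +1): 1 H
  1 × N: no H
  1 × O (charge -1): no H
  Total hydrogens = 12.
Molecular formula: C8H12N2O8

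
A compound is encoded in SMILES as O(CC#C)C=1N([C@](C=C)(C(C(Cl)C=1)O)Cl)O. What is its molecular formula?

C10H11Cl2NO3

Heavy atoms from the SMILES: 10 C, 2 Cl, 1 N, 3 O.
Implicit hydrogens by atom environment:
  5 × C: 1 H each → 5
  3 × C: no H
  2 × C: 2 H each → 4
  2 × Cl: no H
  2 × O: 1 H each → 2
  1 × N: no H
  1 × O: no H
  Total hydrogens = 11.
Molecular formula: C10H11Cl2NO3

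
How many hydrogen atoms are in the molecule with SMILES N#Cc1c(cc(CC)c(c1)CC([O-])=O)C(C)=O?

12

Hydrogens are implicit in SMILES; fill each atom to its normal valence:
  4 × C (aromatic): no H
  3 × C: no H
  2 × C: 3 H each → 6
  2 × C: 2 H each → 4
  2 × C (aromatic): 1 H each → 2
  2 × O: no H
  1 × N: no H
  1 × O (charge -1): no H
  Total hydrogens = 12.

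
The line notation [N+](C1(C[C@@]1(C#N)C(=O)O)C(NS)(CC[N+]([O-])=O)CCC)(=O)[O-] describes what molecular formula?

Heavy atoms from the SMILES: 11 C, 4 N, 6 O, 1 S.
Implicit hydrogens by atom environment:
  5 × C: 2 H each → 10
  5 × C: no H
  3 × O: no H
  2 × N (charge +1): no H
  2 × O (charge -1): no H
  1 × C: 3 H
  1 × N: 1 H
  1 × N: no H
  1 × O: 1 H
  1 × S: 1 H
  Total hydrogens = 16.
Molecular formula: C11H16N4O6S

C11H16N4O6S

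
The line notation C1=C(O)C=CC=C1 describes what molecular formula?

C6H6O

Heavy atoms from the SMILES: 6 C, 1 O.
Implicit hydrogens by atom environment:
  5 × C (aromatic): 1 H each → 5
  1 × C (aromatic): no H
  1 × O: 1 H
  Total hydrogens = 6.
Molecular formula: C6H6O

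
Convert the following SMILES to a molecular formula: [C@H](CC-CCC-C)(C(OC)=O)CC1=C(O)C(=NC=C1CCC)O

C18H29NO4

Heavy atoms from the SMILES: 18 C, 1 N, 4 O.
Implicit hydrogens by atom environment:
  8 × C: 2 H each → 16
  4 × C (aromatic): no H
  3 × C: 3 H each → 9
  2 × O: 1 H each → 2
  2 × O: no H
  1 × C (aromatic): 1 H
  1 × C: 1 H
  1 × C: no H
  1 × N (aromatic): no H
  Total hydrogens = 29.
Molecular formula: C18H29NO4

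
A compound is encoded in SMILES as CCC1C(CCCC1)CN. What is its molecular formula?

Heavy atoms from the SMILES: 9 C, 1 N.
Implicit hydrogens by atom environment:
  6 × C: 2 H each → 12
  2 × C: 1 H each → 2
  1 × C: 3 H
  1 × N: 2 H
  Total hydrogens = 19.
Molecular formula: C9H19N

C9H19N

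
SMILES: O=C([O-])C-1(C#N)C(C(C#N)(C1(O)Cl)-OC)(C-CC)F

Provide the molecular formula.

Heavy atoms from the SMILES: 11 C, 1 Cl, 1 F, 2 N, 4 O.
Implicit hydrogens by atom environment:
  7 × C: no H
  2 × C: 3 H each → 6
  2 × C: 2 H each → 4
  2 × N: no H
  2 × O: no H
  1 × Cl: no H
  1 × F: no H
  1 × O: 1 H
  1 × O (charge -1): no H
  Total hydrogens = 11.
Net charge -1.
Molecular formula: C11H11ClFN2O4-

C11H11ClFN2O4-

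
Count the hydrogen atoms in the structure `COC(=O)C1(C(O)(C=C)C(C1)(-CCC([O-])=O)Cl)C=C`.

Hydrogens are implicit in SMILES; fill each atom to its normal valence:
  5 × C: 2 H each → 10
  5 × C: no H
  3 × O: no H
  2 × C: 1 H each → 2
  1 × C: 3 H
  1 × Cl: no H
  1 × O: 1 H
  1 × O (charge -1): no H
  Total hydrogens = 16.

16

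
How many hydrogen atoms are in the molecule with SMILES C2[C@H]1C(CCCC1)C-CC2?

Hydrogens are implicit in SMILES; fill each atom to its normal valence:
  8 × C: 2 H each → 16
  2 × C: 1 H each → 2
  Total hydrogens = 18.

18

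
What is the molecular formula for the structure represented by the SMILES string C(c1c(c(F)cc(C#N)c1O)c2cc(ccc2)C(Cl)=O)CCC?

C18H15ClFNO2

Heavy atoms from the SMILES: 18 C, 1 Cl, 1 F, 1 N, 2 O.
Implicit hydrogens by atom environment:
  7 × C (aromatic): no H
  5 × C (aromatic): 1 H each → 5
  3 × C: 2 H each → 6
  2 × C: no H
  1 × C: 3 H
  1 × Cl: no H
  1 × F: no H
  1 × N: no H
  1 × O: 1 H
  1 × O: no H
  Total hydrogens = 15.
Molecular formula: C18H15ClFNO2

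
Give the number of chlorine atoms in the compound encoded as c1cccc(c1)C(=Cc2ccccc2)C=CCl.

1

The symbol for chlorine appears 1 time in the SMILES.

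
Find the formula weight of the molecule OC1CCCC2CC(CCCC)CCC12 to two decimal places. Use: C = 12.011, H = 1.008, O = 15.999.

Molecular formula: C14H26O.
M = 14×12.011 + 26×1.008 + 1×15.999 = 210.36 g/mol.

210.36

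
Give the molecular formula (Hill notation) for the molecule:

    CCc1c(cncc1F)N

C7H9FN2

Heavy atoms from the SMILES: 7 C, 1 F, 2 N.
Implicit hydrogens by atom environment:
  3 × C (aromatic): no H
  2 × C (aromatic): 1 H each → 2
  1 × C: 3 H
  1 × C: 2 H
  1 × F: no H
  1 × N: 2 H
  1 × N (aromatic): no H
  Total hydrogens = 9.
Molecular formula: C7H9FN2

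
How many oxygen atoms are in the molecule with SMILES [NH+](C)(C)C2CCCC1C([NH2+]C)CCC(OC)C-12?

The symbol for oxygen appears 1 time in the SMILES.

1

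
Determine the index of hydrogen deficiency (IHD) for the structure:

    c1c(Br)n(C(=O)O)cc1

4

Molecular formula from the SMILES: C5H4BrNO2.
DoU = (2C + 2 + N − H − X)/2 = (2·5 + 2 + 1 − 4 − 1)/2 = 8/2 = 4.
(Structurally: 1 ring(s) + 3 π bond(s) = 4.)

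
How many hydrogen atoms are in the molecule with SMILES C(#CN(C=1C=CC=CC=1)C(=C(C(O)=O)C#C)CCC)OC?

Hydrogens are implicit in SMILES; fill each atom to its normal valence:
  6 × C: no H
  5 × C (aromatic): 1 H each → 5
  2 × C: 3 H each → 6
  2 × C: 2 H each → 4
  2 × O: no H
  1 × C: 1 H
  1 × C (aromatic): no H
  1 × N: no H
  1 × O: 1 H
  Total hydrogens = 17.

17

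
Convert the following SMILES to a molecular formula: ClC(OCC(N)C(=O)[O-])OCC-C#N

C7H10ClN2O4-

Heavy atoms from the SMILES: 7 C, 1 Cl, 2 N, 4 O.
Implicit hydrogens by atom environment:
  3 × C: 2 H each → 6
  3 × O: no H
  2 × C: 1 H each → 2
  2 × C: no H
  1 × Cl: no H
  1 × N: 2 H
  1 × N: no H
  1 × O (charge -1): no H
  Total hydrogens = 10.
Net charge -1.
Molecular formula: C7H10ClN2O4-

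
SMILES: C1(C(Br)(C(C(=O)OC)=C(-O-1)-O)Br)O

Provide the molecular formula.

Heavy atoms from the SMILES: 2 Br, 6 C, 5 O.
Implicit hydrogens by atom environment:
  4 × C: no H
  3 × O: no H
  2 × Br: no H
  2 × O: 1 H each → 2
  1 × C: 3 H
  1 × C: 1 H
  Total hydrogens = 6.
Molecular formula: C6H6Br2O5

C6H6Br2O5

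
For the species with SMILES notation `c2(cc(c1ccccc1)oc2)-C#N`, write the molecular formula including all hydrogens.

Heavy atoms from the SMILES: 11 C, 1 N, 1 O.
Implicit hydrogens by atom environment:
  7 × C (aromatic): 1 H each → 7
  3 × C (aromatic): no H
  1 × C: no H
  1 × N: no H
  1 × O (aromatic): no H
  Total hydrogens = 7.
Molecular formula: C11H7NO

C11H7NO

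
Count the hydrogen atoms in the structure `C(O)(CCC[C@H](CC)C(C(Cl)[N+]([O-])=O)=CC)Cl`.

19

Hydrogens are implicit in SMILES; fill each atom to its normal valence:
  4 × C: 2 H each → 8
  4 × C: 1 H each → 4
  2 × C: 3 H each → 6
  2 × Cl: no H
  1 × C: no H
  1 × N (charge +1): no H
  1 × O: 1 H
  1 × O: no H
  1 × O (charge -1): no H
  Total hydrogens = 19.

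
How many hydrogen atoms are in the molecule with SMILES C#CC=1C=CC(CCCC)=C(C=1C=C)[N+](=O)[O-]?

15

Hydrogens are implicit in SMILES; fill each atom to its normal valence:
  4 × C: 2 H each → 8
  4 × C (aromatic): no H
  2 × C (aromatic): 1 H each → 2
  2 × C: 1 H each → 2
  1 × C: 3 H
  1 × C: no H
  1 × N (charge +1): no H
  1 × O: no H
  1 × O (charge -1): no H
  Total hydrogens = 15.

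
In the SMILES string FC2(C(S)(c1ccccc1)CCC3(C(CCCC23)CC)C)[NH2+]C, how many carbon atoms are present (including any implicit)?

20

The symbol for carbon appears 20 times in the SMILES. Lowercase c denotes aromatic carbon and counts toward C.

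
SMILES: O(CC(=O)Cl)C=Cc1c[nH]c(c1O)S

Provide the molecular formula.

C8H8ClNO3S

Heavy atoms from the SMILES: 8 C, 1 Cl, 1 N, 3 O, 1 S.
Implicit hydrogens by atom environment:
  3 × C (aromatic): no H
  2 × C: 1 H each → 2
  2 × O: no H
  1 × C: 2 H
  1 × C (aromatic): 1 H
  1 × C: no H
  1 × Cl: no H
  1 × N (aromatic): 1 H
  1 × O: 1 H
  1 × S: 1 H
  Total hydrogens = 8.
Molecular formula: C8H8ClNO3S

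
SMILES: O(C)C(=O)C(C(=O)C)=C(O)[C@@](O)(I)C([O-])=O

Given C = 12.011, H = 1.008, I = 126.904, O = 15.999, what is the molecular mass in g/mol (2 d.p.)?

343.05

Molecular formula: C8H8IO7-.
M = 8×12.011 + 8×1.008 + 1×126.904 + 7×15.999 = 343.05 g/mol.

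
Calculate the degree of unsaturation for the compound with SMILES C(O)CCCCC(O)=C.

Molecular formula from the SMILES: C7H14O2.
DoU = (2C + 2 + N − H − X)/2 = (2·7 + 2 + 0 − 14 − 0)/2 = 2/2 = 1.
(Structurally: 0 ring(s) + 1 π bond(s) = 1.)

1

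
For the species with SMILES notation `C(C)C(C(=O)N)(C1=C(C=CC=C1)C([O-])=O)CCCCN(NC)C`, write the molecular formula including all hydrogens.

C17H26N3O3-

Heavy atoms from the SMILES: 17 C, 3 N, 3 O.
Implicit hydrogens by atom environment:
  5 × C: 2 H each → 10
  4 × C (aromatic): 1 H each → 4
  3 × C: 3 H each → 9
  3 × C: no H
  2 × C (aromatic): no H
  2 × O: no H
  1 × N: 2 H
  1 × N: 1 H
  1 × N: no H
  1 × O (charge -1): no H
  Total hydrogens = 26.
Net charge -1.
Molecular formula: C17H26N3O3-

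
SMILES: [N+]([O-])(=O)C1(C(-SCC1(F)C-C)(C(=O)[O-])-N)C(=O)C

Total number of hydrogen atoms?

12

Hydrogens are implicit in SMILES; fill each atom to its normal valence:
  5 × C: no H
  3 × O: no H
  2 × C: 3 H each → 6
  2 × C: 2 H each → 4
  2 × O (charge -1): no H
  1 × F: no H
  1 × N: 2 H
  1 × N (charge +1): no H
  1 × S: no H
  Total hydrogens = 12.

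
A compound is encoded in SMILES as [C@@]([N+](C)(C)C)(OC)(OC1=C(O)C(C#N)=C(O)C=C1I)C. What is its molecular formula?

Heavy atoms from the SMILES: 13 C, 1 I, 2 N, 4 O.
Implicit hydrogens by atom environment:
  5 × C: 3 H each → 15
  5 × C (aromatic): no H
  2 × C: no H
  2 × O: 1 H each → 2
  2 × O: no H
  1 × C (aromatic): 1 H
  1 × I: no H
  1 × N: no H
  1 × N (charge +1): no H
  Total hydrogens = 18.
Net charge +1.
Molecular formula: C13H18IN2O4+

C13H18IN2O4+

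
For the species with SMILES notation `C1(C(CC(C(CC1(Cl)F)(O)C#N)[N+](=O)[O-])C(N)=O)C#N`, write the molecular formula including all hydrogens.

C10H10ClFN4O4

Heavy atoms from the SMILES: 10 C, 1 Cl, 1 F, 4 N, 4 O.
Implicit hydrogens by atom environment:
  5 × C: no H
  3 × C: 1 H each → 3
  2 × C: 2 H each → 4
  2 × N: no H
  2 × O: no H
  1 × Cl: no H
  1 × F: no H
  1 × N: 2 H
  1 × N (charge +1): no H
  1 × O: 1 H
  1 × O (charge -1): no H
  Total hydrogens = 10.
Molecular formula: C10H10ClFN4O4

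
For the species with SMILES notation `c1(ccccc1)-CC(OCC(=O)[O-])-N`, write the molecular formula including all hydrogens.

Heavy atoms from the SMILES: 10 C, 1 N, 3 O.
Implicit hydrogens by atom environment:
  5 × C (aromatic): 1 H each → 5
  2 × C: 2 H each → 4
  2 × O: no H
  1 × C: 1 H
  1 × C (aromatic): no H
  1 × C: no H
  1 × N: 2 H
  1 × O (charge -1): no H
  Total hydrogens = 12.
Net charge -1.
Molecular formula: C10H12NO3-

C10H12NO3-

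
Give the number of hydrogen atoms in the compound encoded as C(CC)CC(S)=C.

12

Hydrogens are implicit in SMILES; fill each atom to its normal valence:
  4 × C: 2 H each → 8
  1 × C: 3 H
  1 × C: no H
  1 × S: 1 H
  Total hydrogens = 12.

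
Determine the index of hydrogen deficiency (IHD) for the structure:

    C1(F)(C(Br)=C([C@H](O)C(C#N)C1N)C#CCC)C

6

Molecular formula from the SMILES: C12H14BrFN2O.
DoU = (2C + 2 + N − H − X)/2 = (2·12 + 2 + 2 − 14 − 2)/2 = 12/2 = 6.
(Structurally: 1 ring(s) + 5 π bond(s) = 6.)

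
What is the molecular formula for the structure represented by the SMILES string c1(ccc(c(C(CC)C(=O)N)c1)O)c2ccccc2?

C16H17NO2

Heavy atoms from the SMILES: 16 C, 1 N, 2 O.
Implicit hydrogens by atom environment:
  8 × C (aromatic): 1 H each → 8
  4 × C (aromatic): no H
  1 × C: 3 H
  1 × C: 2 H
  1 × C: 1 H
  1 × C: no H
  1 × N: 2 H
  1 × O: 1 H
  1 × O: no H
  Total hydrogens = 17.
Molecular formula: C16H17NO2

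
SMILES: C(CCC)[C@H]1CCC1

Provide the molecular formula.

Heavy atoms from the SMILES: 8 C.
Implicit hydrogens by atom environment:
  6 × C: 2 H each → 12
  1 × C: 3 H
  1 × C: 1 H
  Total hydrogens = 16.
Molecular formula: C8H16

C8H16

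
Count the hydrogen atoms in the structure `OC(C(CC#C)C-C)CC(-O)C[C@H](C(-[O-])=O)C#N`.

Hydrogens are implicit in SMILES; fill each atom to its normal valence:
  5 × C: 1 H each → 5
  4 × C: 2 H each → 8
  3 × C: no H
  2 × O: 1 H each → 2
  1 × C: 3 H
  1 × N: no H
  1 × O: no H
  1 × O (charge -1): no H
  Total hydrogens = 18.

18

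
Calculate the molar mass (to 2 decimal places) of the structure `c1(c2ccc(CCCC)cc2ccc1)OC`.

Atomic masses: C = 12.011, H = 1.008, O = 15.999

Molecular formula: C15H18O.
M = 15×12.011 + 18×1.008 + 1×15.999 = 214.31 g/mol.

214.31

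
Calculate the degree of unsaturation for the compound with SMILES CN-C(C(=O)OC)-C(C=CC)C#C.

Molecular formula from the SMILES: C10H15NO2.
DoU = (2C + 2 + N − H − X)/2 = (2·10 + 2 + 1 − 15 − 0)/2 = 8/2 = 4.
(Structurally: 0 ring(s) + 4 π bond(s) = 4.)

4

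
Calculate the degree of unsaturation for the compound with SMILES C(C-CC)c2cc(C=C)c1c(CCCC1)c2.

Molecular formula from the SMILES: C16H22.
DoU = (2C + 2 + N − H − X)/2 = (2·16 + 2 + 0 − 22 − 0)/2 = 12/2 = 6.
(Structurally: 2 ring(s) + 4 π bond(s) = 6.)

6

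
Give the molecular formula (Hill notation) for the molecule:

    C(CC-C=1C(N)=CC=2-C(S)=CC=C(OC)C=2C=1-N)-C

Heavy atoms from the SMILES: 15 C, 2 N, 1 O, 1 S.
Implicit hydrogens by atom environment:
  7 × C (aromatic): no H
  3 × C: 2 H each → 6
  3 × C (aromatic): 1 H each → 3
  2 × C: 3 H each → 6
  2 × N: 2 H each → 4
  1 × O: no H
  1 × S: 1 H
  Total hydrogens = 20.
Molecular formula: C15H20N2OS

C15H20N2OS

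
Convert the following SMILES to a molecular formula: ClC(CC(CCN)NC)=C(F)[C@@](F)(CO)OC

C10H19ClF2N2O2

Heavy atoms from the SMILES: 10 C, 1 Cl, 2 F, 2 N, 2 O.
Implicit hydrogens by atom environment:
  4 × C: 2 H each → 8
  3 × C: no H
  2 × C: 3 H each → 6
  2 × F: no H
  1 × C: 1 H
  1 × Cl: no H
  1 × N: 2 H
  1 × N: 1 H
  1 × O: 1 H
  1 × O: no H
  Total hydrogens = 19.
Molecular formula: C10H19ClF2N2O2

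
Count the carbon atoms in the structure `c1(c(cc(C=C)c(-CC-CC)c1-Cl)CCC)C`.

The symbol for carbon appears 16 times in the SMILES. Lowercase c denotes aromatic carbon and counts toward C.

16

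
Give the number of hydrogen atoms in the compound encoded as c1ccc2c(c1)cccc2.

Hydrogens are implicit in SMILES; fill each atom to its normal valence:
  8 × C (aromatic): 1 H each → 8
  2 × C (aromatic): no H
  Total hydrogens = 8.

8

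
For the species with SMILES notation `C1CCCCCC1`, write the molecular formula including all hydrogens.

Heavy atoms from the SMILES: 7 C.
Implicit hydrogens by atom environment:
  7 × C: 2 H each → 14
  Total hydrogens = 14.
Molecular formula: C7H14

C7H14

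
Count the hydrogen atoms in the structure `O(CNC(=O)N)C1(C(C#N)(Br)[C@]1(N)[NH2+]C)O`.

13

Hydrogens are implicit in SMILES; fill each atom to its normal valence:
  5 × C: no H
  2 × N: 2 H each → 4
  2 × O: no H
  1 × Br: no H
  1 × C: 3 H
  1 × C: 2 H
  1 × N (charge +1): 2 H
  1 × N: 1 H
  1 × N: no H
  1 × O: 1 H
  Total hydrogens = 13.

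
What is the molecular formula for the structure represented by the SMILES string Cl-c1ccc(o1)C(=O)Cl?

Heavy atoms from the SMILES: 5 C, 2 Cl, 2 O.
Implicit hydrogens by atom environment:
  2 × C (aromatic): 1 H each → 2
  2 × C (aromatic): no H
  2 × Cl: no H
  1 × C: no H
  1 × O (aromatic): no H
  1 × O: no H
  Total hydrogens = 2.
Molecular formula: C5H2Cl2O2

C5H2Cl2O2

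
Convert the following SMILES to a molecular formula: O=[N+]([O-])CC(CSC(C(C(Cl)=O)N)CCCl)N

C8H15Cl2N3O3S

Heavy atoms from the SMILES: 8 C, 2 Cl, 3 N, 3 O, 1 S.
Implicit hydrogens by atom environment:
  4 × C: 2 H each → 8
  3 × C: 1 H each → 3
  2 × Cl: no H
  2 × N: 2 H each → 4
  2 × O: no H
  1 × C: no H
  1 × N (charge +1): no H
  1 × O (charge -1): no H
  1 × S: no H
  Total hydrogens = 15.
Molecular formula: C8H15Cl2N3O3S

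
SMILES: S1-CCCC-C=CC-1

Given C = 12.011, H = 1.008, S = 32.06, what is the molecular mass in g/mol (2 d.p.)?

Molecular formula: C7H12S.
M = 7×12.011 + 12×1.008 + 1×32.06 = 128.23 g/mol.

128.23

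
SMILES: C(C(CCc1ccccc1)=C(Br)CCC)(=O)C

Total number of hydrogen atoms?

Hydrogens are implicit in SMILES; fill each atom to its normal valence:
  5 × C (aromatic): 1 H each → 5
  4 × C: 2 H each → 8
  3 × C: no H
  2 × C: 3 H each → 6
  1 × Br: no H
  1 × C (aromatic): no H
  1 × O: no H
  Total hydrogens = 19.

19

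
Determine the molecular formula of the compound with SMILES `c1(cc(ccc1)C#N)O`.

C7H5NO

Heavy atoms from the SMILES: 7 C, 1 N, 1 O.
Implicit hydrogens by atom environment:
  4 × C (aromatic): 1 H each → 4
  2 × C (aromatic): no H
  1 × C: no H
  1 × N: no H
  1 × O: 1 H
  Total hydrogens = 5.
Molecular formula: C7H5NO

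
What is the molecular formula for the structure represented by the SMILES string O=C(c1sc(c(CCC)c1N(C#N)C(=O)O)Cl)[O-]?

Heavy atoms from the SMILES: 10 C, 1 Cl, 2 N, 4 O, 1 S.
Implicit hydrogens by atom environment:
  4 × C (aromatic): no H
  3 × C: no H
  2 × C: 2 H each → 4
  2 × N: no H
  2 × O: no H
  1 × C: 3 H
  1 × Cl: no H
  1 × O: 1 H
  1 × O (charge -1): no H
  1 × S (aromatic): no H
  Total hydrogens = 8.
Net charge -1.
Molecular formula: C10H8ClN2O4S-

C10H8ClN2O4S-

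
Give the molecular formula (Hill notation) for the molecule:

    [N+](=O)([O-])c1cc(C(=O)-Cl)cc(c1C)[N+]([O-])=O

C8H5ClN2O5

Heavy atoms from the SMILES: 8 C, 1 Cl, 2 N, 5 O.
Implicit hydrogens by atom environment:
  4 × C (aromatic): no H
  3 × O: no H
  2 × C (aromatic): 1 H each → 2
  2 × N (charge +1): no H
  2 × O (charge -1): no H
  1 × C: 3 H
  1 × C: no H
  1 × Cl: no H
  Total hydrogens = 5.
Molecular formula: C8H5ClN2O5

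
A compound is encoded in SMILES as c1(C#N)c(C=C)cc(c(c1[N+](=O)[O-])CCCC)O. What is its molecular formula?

C13H14N2O3

Heavy atoms from the SMILES: 13 C, 2 N, 3 O.
Implicit hydrogens by atom environment:
  5 × C (aromatic): no H
  4 × C: 2 H each → 8
  1 × C: 3 H
  1 × C (aromatic): 1 H
  1 × C: 1 H
  1 × C: no H
  1 × N: no H
  1 × N (charge +1): no H
  1 × O: 1 H
  1 × O: no H
  1 × O (charge -1): no H
  Total hydrogens = 14.
Molecular formula: C13H14N2O3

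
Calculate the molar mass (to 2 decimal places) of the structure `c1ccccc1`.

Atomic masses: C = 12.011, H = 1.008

78.11

Molecular formula: C6H6.
M = 6×12.011 + 6×1.008 = 78.11 g/mol.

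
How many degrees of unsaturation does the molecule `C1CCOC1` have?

1

Molecular formula from the SMILES: C4H8O.
DoU = (2C + 2 + N − H − X)/2 = (2·4 + 2 + 0 − 8 − 0)/2 = 2/2 = 1.
(Structurally: 1 ring(s) + 0 π bond(s) = 1.)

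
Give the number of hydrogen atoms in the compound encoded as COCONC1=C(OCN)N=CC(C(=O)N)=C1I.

Hydrogens are implicit in SMILES; fill each atom to its normal valence:
  4 × C (aromatic): no H
  4 × O: no H
  2 × C: 2 H each → 4
  2 × N: 2 H each → 4
  1 × C: 3 H
  1 × C (aromatic): 1 H
  1 × C: no H
  1 × I: no H
  1 × N: 1 H
  1 × N (aromatic): no H
  Total hydrogens = 13.

13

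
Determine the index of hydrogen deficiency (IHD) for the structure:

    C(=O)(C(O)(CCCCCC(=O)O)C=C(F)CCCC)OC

Molecular formula from the SMILES: C15H25FO5.
DoU = (2C + 2 + N − H − X)/2 = (2·15 + 2 + 0 − 25 − 1)/2 = 6/2 = 3.
(Structurally: 0 ring(s) + 3 π bond(s) = 3.)

3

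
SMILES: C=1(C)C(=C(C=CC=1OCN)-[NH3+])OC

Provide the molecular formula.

C9H15N2O2+

Heavy atoms from the SMILES: 9 C, 2 N, 2 O.
Implicit hydrogens by atom environment:
  4 × C (aromatic): no H
  2 × C: 3 H each → 6
  2 × C (aromatic): 1 H each → 2
  2 × O: no H
  1 × C: 2 H
  1 × N (charge +1): 3 H
  1 × N: 2 H
  Total hydrogens = 15.
Net charge +1.
Molecular formula: C9H15N2O2+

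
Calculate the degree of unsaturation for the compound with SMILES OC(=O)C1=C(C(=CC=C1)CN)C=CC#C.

Molecular formula from the SMILES: C12H11NO2.
DoU = (2C + 2 + N − H − X)/2 = (2·12 + 2 + 1 − 11 − 0)/2 = 16/2 = 8.
(Structurally: 1 ring(s) + 7 π bond(s) = 8.)

8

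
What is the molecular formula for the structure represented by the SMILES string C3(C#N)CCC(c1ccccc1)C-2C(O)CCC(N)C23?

C17H22N2O

Heavy atoms from the SMILES: 17 C, 2 N, 1 O.
Implicit hydrogens by atom environment:
  6 × C: 1 H each → 6
  5 × C (aromatic): 1 H each → 5
  4 × C: 2 H each → 8
  1 × C: no H
  1 × C (aromatic): no H
  1 × N: 2 H
  1 × N: no H
  1 × O: 1 H
  Total hydrogens = 22.
Molecular formula: C17H22N2O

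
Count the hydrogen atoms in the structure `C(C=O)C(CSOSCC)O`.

Hydrogens are implicit in SMILES; fill each atom to its normal valence:
  3 × C: 2 H each → 6
  2 × C: 1 H each → 2
  2 × O: no H
  2 × S: no H
  1 × C: 3 H
  1 × O: 1 H
  Total hydrogens = 12.

12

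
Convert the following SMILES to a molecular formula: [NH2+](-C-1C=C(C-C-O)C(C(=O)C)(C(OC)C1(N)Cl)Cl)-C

Heavy atoms from the SMILES: 12 C, 2 Cl, 2 N, 3 O.
Implicit hydrogens by atom environment:
  4 × C: no H
  3 × C: 3 H each → 9
  3 × C: 1 H each → 3
  2 × C: 2 H each → 4
  2 × Cl: no H
  2 × O: no H
  1 × N (charge +1): 2 H
  1 × N: 2 H
  1 × O: 1 H
  Total hydrogens = 21.
Net charge +1.
Molecular formula: C12H21Cl2N2O3+

C12H21Cl2N2O3+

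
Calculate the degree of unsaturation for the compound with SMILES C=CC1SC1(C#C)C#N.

Molecular formula from the SMILES: C7H5NS.
DoU = (2C + 2 + N − H − X)/2 = (2·7 + 2 + 1 − 5 − 0)/2 = 12/2 = 6.
(Structurally: 1 ring(s) + 5 π bond(s) = 6.)

6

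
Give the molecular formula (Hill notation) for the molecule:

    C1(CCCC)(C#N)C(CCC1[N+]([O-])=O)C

Heavy atoms from the SMILES: 11 C, 2 N, 2 O.
Implicit hydrogens by atom environment:
  5 × C: 2 H each → 10
  2 × C: 3 H each → 6
  2 × C: 1 H each → 2
  2 × C: no H
  1 × N: no H
  1 × N (charge +1): no H
  1 × O: no H
  1 × O (charge -1): no H
  Total hydrogens = 18.
Molecular formula: C11H18N2O2

C11H18N2O2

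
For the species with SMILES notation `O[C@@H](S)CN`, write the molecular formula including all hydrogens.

Heavy atoms from the SMILES: 2 C, 1 N, 1 O, 1 S.
Implicit hydrogens by atom environment:
  1 × C: 2 H
  1 × C: 1 H
  1 × N: 2 H
  1 × O: 1 H
  1 × S: 1 H
  Total hydrogens = 7.
Molecular formula: C2H7NOS

C2H7NOS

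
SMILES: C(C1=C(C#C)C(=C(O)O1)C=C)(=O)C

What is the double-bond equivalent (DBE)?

7

Molecular formula from the SMILES: C10H8O3.
DoU = (2C + 2 + N − H − X)/2 = (2·10 + 2 + 0 − 8 − 0)/2 = 14/2 = 7.
(Structurally: 1 ring(s) + 6 π bond(s) = 7.)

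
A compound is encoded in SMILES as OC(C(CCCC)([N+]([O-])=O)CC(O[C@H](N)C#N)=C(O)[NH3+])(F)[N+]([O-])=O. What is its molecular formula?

C11H19FN5O7+

Heavy atoms from the SMILES: 11 C, 1 F, 5 N, 7 O.
Implicit hydrogens by atom environment:
  5 × C: no H
  4 × C: 2 H each → 8
  3 × O: no H
  2 × N (charge +1): no H
  2 × O: 1 H each → 2
  2 × O (charge -1): no H
  1 × C: 3 H
  1 × C: 1 H
  1 × F: no H
  1 × N (charge +1): 3 H
  1 × N: 2 H
  1 × N: no H
  Total hydrogens = 19.
Net charge +1.
Molecular formula: C11H19FN5O7+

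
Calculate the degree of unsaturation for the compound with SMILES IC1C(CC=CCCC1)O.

Molecular formula from the SMILES: C8H13IO.
DoU = (2C + 2 + N − H − X)/2 = (2·8 + 2 + 0 − 13 − 1)/2 = 4/2 = 2.
(Structurally: 1 ring(s) + 1 π bond(s) = 2.)

2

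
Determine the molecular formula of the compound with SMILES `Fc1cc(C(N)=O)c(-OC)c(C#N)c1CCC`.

Heavy atoms from the SMILES: 12 C, 1 F, 2 N, 2 O.
Implicit hydrogens by atom environment:
  5 × C (aromatic): no H
  2 × C: 3 H each → 6
  2 × C: 2 H each → 4
  2 × C: no H
  2 × O: no H
  1 × C (aromatic): 1 H
  1 × F: no H
  1 × N: 2 H
  1 × N: no H
  Total hydrogens = 13.
Molecular formula: C12H13FN2O2

C12H13FN2O2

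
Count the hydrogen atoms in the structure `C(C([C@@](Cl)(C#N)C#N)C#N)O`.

Hydrogens are implicit in SMILES; fill each atom to its normal valence:
  4 × C: no H
  3 × N: no H
  1 × C: 2 H
  1 × C: 1 H
  1 × Cl: no H
  1 × O: 1 H
  Total hydrogens = 4.

4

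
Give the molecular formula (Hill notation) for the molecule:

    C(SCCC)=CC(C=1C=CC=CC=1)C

C13H18S

Heavy atoms from the SMILES: 13 C, 1 S.
Implicit hydrogens by atom environment:
  5 × C (aromatic): 1 H each → 5
  3 × C: 1 H each → 3
  2 × C: 3 H each → 6
  2 × C: 2 H each → 4
  1 × C (aromatic): no H
  1 × S: no H
  Total hydrogens = 18.
Molecular formula: C13H18S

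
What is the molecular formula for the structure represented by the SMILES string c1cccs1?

C4H4S

Heavy atoms from the SMILES: 4 C, 1 S.
Implicit hydrogens by atom environment:
  4 × C (aromatic): 1 H each → 4
  1 × S (aromatic): no H
  Total hydrogens = 4.
Molecular formula: C4H4S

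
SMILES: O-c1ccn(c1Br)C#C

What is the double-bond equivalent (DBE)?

Molecular formula from the SMILES: C6H4BrNO.
DoU = (2C + 2 + N − H − X)/2 = (2·6 + 2 + 1 − 4 − 1)/2 = 10/2 = 5.
(Structurally: 1 ring(s) + 4 π bond(s) = 5.)

5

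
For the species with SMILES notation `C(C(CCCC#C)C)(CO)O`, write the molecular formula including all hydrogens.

Heavy atoms from the SMILES: 9 C, 2 O.
Implicit hydrogens by atom environment:
  4 × C: 2 H each → 8
  3 × C: 1 H each → 3
  2 × O: 1 H each → 2
  1 × C: 3 H
  1 × C: no H
  Total hydrogens = 16.
Molecular formula: C9H16O2

C9H16O2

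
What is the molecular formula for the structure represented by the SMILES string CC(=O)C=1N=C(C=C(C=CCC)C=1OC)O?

Heavy atoms from the SMILES: 12 C, 1 N, 3 O.
Implicit hydrogens by atom environment:
  4 × C (aromatic): no H
  3 × C: 3 H each → 9
  2 × C: 1 H each → 2
  2 × O: no H
  1 × C: 2 H
  1 × C (aromatic): 1 H
  1 × C: no H
  1 × N (aromatic): no H
  1 × O: 1 H
  Total hydrogens = 15.
Molecular formula: C12H15NO3

C12H15NO3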